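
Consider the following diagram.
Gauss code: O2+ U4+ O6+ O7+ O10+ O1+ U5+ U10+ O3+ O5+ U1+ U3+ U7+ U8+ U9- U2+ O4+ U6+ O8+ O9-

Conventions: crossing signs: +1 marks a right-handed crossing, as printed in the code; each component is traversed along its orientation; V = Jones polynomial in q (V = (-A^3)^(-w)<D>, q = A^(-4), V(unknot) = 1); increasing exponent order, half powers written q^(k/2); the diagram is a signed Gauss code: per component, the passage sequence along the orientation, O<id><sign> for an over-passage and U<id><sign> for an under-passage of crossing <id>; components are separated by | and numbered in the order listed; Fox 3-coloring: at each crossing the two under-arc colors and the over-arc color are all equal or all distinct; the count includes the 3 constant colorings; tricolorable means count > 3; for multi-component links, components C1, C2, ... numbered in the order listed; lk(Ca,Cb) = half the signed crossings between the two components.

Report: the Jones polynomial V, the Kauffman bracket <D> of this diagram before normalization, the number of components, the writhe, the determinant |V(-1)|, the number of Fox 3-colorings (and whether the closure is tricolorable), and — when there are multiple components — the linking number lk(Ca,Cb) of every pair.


V = q^2 + 2q^4 - 2q^5 + q^6 - 2q^7 + q^8
<D> = A^-8 - 2A^-4 + 1 - 2A^4 + 2A^8 + A^16 (w = +8)
1 component over 10 crossings, w = +8
27 Fox colorings among 3^10, |V(-1)| = 9: tricolorable
why: |V(-1)| = 9: so tricolorable, since 3 divides 9


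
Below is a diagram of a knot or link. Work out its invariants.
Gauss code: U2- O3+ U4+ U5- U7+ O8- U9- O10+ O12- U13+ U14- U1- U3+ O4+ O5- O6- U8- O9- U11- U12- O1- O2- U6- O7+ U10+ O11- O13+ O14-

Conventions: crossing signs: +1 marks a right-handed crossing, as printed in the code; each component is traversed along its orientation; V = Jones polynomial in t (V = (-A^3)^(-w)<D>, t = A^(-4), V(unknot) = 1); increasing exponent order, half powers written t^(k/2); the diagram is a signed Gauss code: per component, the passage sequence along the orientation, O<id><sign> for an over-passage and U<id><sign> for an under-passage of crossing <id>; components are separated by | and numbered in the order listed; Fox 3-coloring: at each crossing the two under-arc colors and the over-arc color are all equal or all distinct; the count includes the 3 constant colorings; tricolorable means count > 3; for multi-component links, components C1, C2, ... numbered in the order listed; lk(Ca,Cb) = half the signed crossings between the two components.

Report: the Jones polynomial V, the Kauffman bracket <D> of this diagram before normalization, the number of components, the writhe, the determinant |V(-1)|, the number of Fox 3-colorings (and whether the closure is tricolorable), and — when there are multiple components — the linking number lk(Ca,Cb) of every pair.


V = -t^-8 + 2t^-7 - 3t^-6 + 4t^-5 - 5t^-4 + 5t^-3 - 3t^-2 + 3t^-1 - 1
<D> = -A^-12 + 3A^-8 - 3A^-4 + 5 - 5A^4 + 4A^8 - 3A^12 + 2A^16 - A^20 (w = -4)
1 component over 14 crossings, w = -4
9 Fox colorings among 3^14, |V(-1)| = 27: tricolorable
why: V spans 8 powers of t: at least 8 crossings in any diagram


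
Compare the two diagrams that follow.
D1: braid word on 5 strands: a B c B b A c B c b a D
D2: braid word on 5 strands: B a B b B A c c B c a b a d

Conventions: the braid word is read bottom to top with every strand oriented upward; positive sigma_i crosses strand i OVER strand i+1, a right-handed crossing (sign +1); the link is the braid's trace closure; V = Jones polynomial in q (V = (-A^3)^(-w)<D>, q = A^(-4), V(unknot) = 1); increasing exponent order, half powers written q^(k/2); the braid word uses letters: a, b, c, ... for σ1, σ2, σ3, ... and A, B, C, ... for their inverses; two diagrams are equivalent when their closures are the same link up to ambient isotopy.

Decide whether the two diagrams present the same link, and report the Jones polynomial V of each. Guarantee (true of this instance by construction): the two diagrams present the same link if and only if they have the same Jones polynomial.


equivalent: yes
D1 (bracket -A^-18 + A^-14 - A^-10 + 2A^-6 - A^-2 + A^2; 12 crossings at w = +2): V = q - q^2 + 2q^3 - q^4 + q^5 - q^6
V(D2) = q - q^2 + 2q^3 - q^4 + q^5 - q^6  (w +4, c 14, <D> = -A^-12 + A^-8 - A^-4 + 2 - A^4 + A^8)
key observation: all 2 diagrams share one V(q), hence one class


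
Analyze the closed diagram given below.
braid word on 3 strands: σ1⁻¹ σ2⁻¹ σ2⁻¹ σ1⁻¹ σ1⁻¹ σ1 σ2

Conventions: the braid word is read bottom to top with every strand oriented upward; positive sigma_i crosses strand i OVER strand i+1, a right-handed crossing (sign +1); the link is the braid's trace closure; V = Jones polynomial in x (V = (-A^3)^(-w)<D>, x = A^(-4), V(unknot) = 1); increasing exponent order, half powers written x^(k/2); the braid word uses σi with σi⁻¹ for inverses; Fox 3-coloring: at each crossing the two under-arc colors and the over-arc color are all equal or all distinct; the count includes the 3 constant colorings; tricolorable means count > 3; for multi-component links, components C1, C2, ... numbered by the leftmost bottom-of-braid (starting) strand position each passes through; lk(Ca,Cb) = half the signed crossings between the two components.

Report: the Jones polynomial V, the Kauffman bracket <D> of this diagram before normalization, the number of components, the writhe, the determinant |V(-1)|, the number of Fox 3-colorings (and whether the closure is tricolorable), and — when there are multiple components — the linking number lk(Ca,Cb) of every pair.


V(x) = -x^(-9/2) - x^(-5/2) + x^(-3/2) - x^(-1/2)
bracket: A^-7 - A^-3 + A + A^9, w = -3
2 components, writhe -3, over 7 crossings
lk(C1,C2) = -2
det 4, colorings 3 of 3^7 — not tricolorable
observation: det 4 = |V(-1)|; not divisible by 3, so not tricolorable


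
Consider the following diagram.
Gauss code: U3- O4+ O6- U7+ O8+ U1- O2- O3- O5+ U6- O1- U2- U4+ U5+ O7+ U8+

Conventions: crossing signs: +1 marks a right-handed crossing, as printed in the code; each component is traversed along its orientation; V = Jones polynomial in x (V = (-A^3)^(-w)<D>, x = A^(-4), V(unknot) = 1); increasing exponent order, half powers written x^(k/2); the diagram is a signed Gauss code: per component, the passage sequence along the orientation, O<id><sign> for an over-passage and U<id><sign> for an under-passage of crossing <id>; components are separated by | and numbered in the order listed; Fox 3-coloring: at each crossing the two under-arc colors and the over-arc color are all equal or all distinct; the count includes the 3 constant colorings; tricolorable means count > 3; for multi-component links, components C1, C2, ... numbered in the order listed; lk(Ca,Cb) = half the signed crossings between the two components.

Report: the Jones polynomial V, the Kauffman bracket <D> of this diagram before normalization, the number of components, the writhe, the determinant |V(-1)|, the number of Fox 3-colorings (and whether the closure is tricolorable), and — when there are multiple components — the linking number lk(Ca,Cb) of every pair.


Jones polynomial: V(x) = -x^-3 + 2x^-2 - 2x^-1 + 3 - 2x + 2x^2 - x^3
<D> = -A^-12 + 2A^-8 - 2A^-4 + 3 - 2A^4 + 2A^8 - A^12; writhe 0
components 1, writhe 0 (8 crossings)
3-colorings: 3 of 3^8, det 13 — not tricolorable
note: w = 0 shifts under R1 moves; the (-A^3)^(0) factor cancels that in V


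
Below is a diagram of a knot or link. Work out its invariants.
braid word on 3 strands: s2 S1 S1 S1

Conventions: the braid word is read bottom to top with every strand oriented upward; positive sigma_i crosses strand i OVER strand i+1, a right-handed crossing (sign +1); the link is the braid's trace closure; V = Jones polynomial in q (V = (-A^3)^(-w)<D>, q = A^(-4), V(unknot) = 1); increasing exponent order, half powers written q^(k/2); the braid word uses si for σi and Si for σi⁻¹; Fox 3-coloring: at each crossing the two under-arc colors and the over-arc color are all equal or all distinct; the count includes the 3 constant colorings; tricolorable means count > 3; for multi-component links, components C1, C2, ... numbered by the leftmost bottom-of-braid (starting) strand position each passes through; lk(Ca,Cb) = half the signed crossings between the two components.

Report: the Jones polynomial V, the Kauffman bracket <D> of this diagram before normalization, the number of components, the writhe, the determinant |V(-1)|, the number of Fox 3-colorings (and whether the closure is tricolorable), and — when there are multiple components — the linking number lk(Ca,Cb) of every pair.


Jones polynomial: V(q) = -q^-4 + q^-3 + q^-1
<D> = A^-2 + A^6 - A^10; writhe -2
components 1, writhe -2 (4 crossings)
3-colorings: 9 of 3^4, det 3 — tricolorable
note: V spans 3 powers of q: at least 3 crossings in any diagram


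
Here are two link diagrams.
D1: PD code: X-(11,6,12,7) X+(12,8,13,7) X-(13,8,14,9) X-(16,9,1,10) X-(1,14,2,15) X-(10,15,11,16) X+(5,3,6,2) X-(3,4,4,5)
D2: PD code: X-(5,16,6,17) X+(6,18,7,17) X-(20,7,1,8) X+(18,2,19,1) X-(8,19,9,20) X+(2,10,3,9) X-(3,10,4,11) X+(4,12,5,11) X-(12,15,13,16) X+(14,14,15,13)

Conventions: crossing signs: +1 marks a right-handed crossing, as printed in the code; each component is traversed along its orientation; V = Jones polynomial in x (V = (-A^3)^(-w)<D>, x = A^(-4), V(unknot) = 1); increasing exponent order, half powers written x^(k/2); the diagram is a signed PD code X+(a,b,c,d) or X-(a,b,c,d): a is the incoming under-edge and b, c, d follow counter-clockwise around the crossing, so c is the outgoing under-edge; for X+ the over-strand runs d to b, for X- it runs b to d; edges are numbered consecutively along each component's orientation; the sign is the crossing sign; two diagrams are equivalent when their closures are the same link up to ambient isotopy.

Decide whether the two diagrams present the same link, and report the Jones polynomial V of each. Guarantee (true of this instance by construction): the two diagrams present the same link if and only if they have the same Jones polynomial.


same link: no
V(D1) = -x^-4 + x^-3 + x^-1  [8 crossings, <D> = A^-8 + 1 - A^4, w = -4]
V(D2) = x^-2 - x^-1 + 1 - x + x^2  (w 0, c 10, <D> = A^-8 - A^-4 + 1 - A^4 + A^8)
note: V(x) takes 2 values over 2 diagrams, fixing the grouping


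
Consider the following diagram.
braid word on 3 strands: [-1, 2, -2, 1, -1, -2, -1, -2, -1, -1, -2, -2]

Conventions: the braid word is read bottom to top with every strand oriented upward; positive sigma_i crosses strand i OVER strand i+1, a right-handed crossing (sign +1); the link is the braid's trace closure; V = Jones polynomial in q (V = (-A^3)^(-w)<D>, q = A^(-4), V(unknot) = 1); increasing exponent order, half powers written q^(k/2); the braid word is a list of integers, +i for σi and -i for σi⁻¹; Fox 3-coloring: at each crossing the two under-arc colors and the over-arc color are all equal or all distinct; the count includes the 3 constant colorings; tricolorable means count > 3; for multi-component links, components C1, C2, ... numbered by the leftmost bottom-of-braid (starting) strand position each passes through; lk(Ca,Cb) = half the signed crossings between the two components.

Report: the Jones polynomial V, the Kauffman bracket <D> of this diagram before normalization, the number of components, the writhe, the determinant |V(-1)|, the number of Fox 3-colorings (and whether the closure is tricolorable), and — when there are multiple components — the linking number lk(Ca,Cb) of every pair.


V(q) = -q^-8 + q^-5 + q^-3
bracket: A^-12 + A^-4 - A^8, w = -8
1 component, writhe -8, over 12 crossings
det 3, colorings 9 of 3^12 — tricolorable
observation: det 3 = |V(-1)|; divisible by 3, so tricolorable


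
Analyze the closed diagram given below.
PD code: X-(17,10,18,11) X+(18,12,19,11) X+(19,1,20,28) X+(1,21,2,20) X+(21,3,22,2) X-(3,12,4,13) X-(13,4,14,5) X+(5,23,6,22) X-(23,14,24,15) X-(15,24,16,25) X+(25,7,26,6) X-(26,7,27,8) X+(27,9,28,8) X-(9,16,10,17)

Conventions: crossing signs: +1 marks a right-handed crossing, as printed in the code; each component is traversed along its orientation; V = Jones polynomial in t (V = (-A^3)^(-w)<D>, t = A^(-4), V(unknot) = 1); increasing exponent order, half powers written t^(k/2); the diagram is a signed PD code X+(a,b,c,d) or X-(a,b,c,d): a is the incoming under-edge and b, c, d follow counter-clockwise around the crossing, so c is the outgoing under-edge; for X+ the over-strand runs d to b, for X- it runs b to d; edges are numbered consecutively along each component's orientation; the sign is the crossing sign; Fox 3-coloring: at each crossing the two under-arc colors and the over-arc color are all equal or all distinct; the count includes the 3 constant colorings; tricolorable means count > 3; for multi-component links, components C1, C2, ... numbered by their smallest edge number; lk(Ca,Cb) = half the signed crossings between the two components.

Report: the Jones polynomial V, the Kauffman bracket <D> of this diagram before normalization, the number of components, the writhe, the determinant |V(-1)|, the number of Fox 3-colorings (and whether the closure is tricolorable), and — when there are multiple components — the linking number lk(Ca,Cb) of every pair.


Jones polynomial: V(t) = -t^-5 + 3t^-4 - 6t^-3 + 9t^-2 - 11t^-1 + 13 - 11t + 9t^2 - 6t^3 + 3t^4 - t^5
<D> = -A^-20 + 3A^-16 - 6A^-12 + 9A^-8 - 11A^-4 + 13 - 11A^4 + 9A^8 - 6A^12 + 3A^16 - A^20; writhe 0
components 1, writhe 0 (14 crossings)
3-colorings: 3 of 3^14, det 73 — not tricolorable
note: w = 0 shifts under R1 moves; the (-A^3)^(0) factor cancels that in V


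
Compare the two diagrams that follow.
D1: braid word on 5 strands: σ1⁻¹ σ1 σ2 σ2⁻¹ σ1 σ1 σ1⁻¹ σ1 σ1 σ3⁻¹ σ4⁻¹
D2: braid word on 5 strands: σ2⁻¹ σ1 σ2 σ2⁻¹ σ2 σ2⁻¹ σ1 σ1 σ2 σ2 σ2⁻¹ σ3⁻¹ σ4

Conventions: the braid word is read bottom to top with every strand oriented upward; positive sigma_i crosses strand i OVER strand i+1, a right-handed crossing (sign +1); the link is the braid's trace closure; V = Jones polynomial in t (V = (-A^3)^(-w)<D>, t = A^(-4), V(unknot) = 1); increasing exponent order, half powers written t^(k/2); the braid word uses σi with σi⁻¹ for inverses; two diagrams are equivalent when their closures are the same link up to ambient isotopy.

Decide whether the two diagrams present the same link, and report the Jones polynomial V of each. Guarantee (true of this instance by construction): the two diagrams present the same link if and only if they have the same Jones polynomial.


equivalent: yes
V(D1) = -t^(1/2) - t^(3/2) - t^(5/2) + t^(9/2)  (w +1, c 11, <D> = -A^-15 + A^-7 + A^-3 + A)
D2 (bracket -A^-9 + A^-1 + A^3 + A^7; 13 crossings at w = +3): V = -t^(1/2) - t^(3/2) - t^(5/2) + t^(9/2)
why: from 11 to 13 crossings by R-moves: one link, two diagrams


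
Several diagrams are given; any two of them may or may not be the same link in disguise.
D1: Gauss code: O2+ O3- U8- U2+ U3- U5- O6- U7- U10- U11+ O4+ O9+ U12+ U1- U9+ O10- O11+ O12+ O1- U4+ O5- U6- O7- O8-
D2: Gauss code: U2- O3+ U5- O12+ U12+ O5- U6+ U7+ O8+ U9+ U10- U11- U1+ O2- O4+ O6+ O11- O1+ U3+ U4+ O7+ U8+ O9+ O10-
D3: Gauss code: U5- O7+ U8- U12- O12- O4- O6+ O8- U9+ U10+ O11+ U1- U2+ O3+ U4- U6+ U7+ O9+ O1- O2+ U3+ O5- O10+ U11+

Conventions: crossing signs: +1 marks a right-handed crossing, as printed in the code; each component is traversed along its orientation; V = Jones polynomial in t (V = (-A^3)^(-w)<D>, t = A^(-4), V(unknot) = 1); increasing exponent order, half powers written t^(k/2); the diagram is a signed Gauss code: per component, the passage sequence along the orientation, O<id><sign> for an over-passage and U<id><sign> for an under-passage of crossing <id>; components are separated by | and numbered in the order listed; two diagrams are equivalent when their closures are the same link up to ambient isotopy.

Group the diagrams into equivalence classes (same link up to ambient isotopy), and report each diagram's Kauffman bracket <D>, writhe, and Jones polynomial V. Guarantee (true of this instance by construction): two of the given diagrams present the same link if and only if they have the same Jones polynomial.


grouping into links: {D1} | {D2} | {D3}
V(D1) = -t^-4 + t^-3 + t^-1  (w -2, c 12, <D> = A^-2 + A^6 - A^10)
V(D2) = t + t^3 - t^4  (w +4, c 12, <D> = -A^-4 + 1 + A^8)
D3 (bracket -A^-18 + A^-14 - A^-10 + 2A^-6 - A^-2 + A^2; 12 crossings at w = +2): V = t - t^2 + 2t^3 - t^4 + t^5 - t^6
why: 3 classes among 3 diagrams; unequal V(t) rules out equality


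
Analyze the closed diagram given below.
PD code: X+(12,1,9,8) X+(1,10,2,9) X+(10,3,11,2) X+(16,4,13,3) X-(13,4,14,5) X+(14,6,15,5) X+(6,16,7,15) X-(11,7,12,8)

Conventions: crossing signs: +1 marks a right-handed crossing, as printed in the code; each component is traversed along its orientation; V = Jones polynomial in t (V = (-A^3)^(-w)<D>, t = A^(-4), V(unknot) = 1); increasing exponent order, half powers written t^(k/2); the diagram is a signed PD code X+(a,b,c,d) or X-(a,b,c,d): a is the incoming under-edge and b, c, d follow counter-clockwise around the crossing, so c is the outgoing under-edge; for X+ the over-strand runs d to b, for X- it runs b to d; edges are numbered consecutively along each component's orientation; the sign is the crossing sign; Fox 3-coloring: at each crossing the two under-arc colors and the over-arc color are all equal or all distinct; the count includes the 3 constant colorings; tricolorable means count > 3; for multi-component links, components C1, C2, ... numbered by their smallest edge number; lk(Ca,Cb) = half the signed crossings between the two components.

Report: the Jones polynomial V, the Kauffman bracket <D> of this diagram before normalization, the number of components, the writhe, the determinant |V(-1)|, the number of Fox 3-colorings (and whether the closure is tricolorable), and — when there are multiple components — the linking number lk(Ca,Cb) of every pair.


V = t + 2t^3 + t^5
<D> = A^-8 + 2 + A^8 (w = +4)
3 components over 8 crossings, w = +4
lk(C1,C2): +1
lk(C1,C3) = +1
linking number lk(C2,C3) = 0
3 Fox colorings among 3^8, |V(-1)| = 4: not tricolorable
why: det 4 = |V(-1)|; not divisible by 3, so not tricolorable


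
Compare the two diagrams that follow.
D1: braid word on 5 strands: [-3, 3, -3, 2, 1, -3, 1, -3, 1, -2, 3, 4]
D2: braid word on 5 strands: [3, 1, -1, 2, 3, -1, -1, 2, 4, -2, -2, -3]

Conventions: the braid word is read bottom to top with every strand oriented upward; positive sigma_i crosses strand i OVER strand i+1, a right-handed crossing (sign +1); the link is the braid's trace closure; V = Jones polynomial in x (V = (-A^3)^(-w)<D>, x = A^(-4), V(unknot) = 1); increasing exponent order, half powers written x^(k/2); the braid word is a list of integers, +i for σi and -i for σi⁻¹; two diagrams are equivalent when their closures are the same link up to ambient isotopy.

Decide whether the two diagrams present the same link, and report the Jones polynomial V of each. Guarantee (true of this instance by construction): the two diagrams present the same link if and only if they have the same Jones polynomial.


same link: no
V(D1) = x^-2 + x^-1 + 2 + x - x^4  [12 crossings, <D> = -A^-10 + A^2 + 2A^6 + A^10 + A^14, w = +2]
V(D2) = x^-3 + x^-2 + x^-1 + 1  (w 0, c 12, <D> = 1 + A^4 + A^8 + A^12)
note: V(x) takes 2 values over 2 diagrams, fixing the grouping


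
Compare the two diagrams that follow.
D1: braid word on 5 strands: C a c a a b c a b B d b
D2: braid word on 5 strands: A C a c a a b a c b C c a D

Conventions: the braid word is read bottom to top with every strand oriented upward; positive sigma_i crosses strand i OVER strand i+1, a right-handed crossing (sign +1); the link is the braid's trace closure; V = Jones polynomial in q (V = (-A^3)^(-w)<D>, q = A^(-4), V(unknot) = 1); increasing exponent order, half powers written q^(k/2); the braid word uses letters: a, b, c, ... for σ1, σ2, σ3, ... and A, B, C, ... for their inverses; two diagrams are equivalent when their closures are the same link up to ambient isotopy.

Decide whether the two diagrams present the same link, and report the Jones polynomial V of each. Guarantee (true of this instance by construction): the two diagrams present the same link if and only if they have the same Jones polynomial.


same link: yes
V(D1) = q^2 + q^4 - q^5 + q^6 - q^7  [12 crossings, <D> = -A^-4 + 1 - A^4 + A^8 + A^16, w = +8]
D2 (bracket -A^-10 + A^-6 - A^-2 + A^2 + A^10; 14 crossings at w = +6): V = q^2 + q^4 - q^5 + q^6 - q^7
note: D2 (14 crossings) and D1 (12) are Markov-related braid presentations


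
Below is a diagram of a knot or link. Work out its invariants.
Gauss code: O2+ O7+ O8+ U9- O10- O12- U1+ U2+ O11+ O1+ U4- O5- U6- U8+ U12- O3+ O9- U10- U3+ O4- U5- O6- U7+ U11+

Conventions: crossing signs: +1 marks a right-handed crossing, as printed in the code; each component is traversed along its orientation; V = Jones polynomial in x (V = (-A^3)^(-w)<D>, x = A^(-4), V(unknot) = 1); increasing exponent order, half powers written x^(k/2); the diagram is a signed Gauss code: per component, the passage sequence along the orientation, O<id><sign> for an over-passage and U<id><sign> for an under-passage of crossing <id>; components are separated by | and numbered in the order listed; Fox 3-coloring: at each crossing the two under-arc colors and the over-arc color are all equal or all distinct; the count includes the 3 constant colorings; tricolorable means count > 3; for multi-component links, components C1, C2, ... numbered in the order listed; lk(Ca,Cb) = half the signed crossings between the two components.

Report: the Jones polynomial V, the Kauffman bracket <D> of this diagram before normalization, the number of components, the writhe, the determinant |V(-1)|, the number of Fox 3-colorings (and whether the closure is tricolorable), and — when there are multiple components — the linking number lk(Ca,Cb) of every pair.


V = -x^-5 + x^-4 - x^-3 + 2x^-2 - x^-1 + 2 - x
<D> = -A^-4 + 2 - A^4 + 2A^8 - A^12 + A^16 - A^20 (w = 0)
1 component over 12 crossings, w = 0
9 Fox colorings among 3^12, |V(-1)| = 9: tricolorable
why: the span of V is 6, forcing >= 6 crossings in any diagram


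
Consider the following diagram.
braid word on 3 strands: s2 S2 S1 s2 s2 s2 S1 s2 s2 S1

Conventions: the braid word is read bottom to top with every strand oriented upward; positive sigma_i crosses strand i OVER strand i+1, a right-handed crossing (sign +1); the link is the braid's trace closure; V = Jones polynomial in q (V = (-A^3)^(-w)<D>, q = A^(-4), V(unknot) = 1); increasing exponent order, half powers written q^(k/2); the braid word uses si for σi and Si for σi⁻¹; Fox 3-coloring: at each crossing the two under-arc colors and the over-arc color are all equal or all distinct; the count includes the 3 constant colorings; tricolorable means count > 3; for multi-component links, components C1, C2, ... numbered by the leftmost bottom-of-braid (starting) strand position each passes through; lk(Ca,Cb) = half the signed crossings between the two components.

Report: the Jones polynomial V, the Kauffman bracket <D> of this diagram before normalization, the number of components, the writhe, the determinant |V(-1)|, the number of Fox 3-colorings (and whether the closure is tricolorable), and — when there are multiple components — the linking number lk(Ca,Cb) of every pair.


Jones polynomial: V(q) = -q^-2 + 2q^-1 - 3 + 5q - 4q^2 + 5q^3 - 4q^4 + 2q^5 - q^6
<D> = -A^-18 + 2A^-14 - 4A^-10 + 5A^-6 - 4A^-2 + 5A^2 - 3A^6 + 2A^10 - A^14; writhe +2
components 1, writhe +2 (10 crossings)
3-colorings: 9 of 3^10, det 27 — tricolorable
note: det 27 = |V(-1)|; divisible by 3, so tricolorable


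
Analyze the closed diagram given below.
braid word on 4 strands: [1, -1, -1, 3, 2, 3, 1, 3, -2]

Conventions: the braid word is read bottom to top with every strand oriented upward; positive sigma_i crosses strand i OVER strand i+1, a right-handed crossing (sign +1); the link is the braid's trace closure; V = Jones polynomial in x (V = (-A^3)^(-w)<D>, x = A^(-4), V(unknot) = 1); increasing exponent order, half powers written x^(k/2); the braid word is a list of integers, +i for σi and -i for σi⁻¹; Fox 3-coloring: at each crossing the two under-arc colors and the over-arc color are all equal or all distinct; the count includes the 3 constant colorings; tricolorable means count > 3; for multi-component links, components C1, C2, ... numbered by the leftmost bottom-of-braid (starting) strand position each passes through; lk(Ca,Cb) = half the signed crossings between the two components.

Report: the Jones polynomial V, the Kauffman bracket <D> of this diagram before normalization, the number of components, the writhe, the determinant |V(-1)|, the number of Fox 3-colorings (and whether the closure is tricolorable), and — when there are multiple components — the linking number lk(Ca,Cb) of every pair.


V = x + x^3 - x^4
<D> = A^-7 - A^-3 - A^5 (w = +3)
1 component over 9 crossings, w = +3
9 Fox colorings among 3^9, |V(-1)| = 3: tricolorable
why: w = +3 (over 9 crossings) is diagram-only; (-A^3)^(-3) removes it from V


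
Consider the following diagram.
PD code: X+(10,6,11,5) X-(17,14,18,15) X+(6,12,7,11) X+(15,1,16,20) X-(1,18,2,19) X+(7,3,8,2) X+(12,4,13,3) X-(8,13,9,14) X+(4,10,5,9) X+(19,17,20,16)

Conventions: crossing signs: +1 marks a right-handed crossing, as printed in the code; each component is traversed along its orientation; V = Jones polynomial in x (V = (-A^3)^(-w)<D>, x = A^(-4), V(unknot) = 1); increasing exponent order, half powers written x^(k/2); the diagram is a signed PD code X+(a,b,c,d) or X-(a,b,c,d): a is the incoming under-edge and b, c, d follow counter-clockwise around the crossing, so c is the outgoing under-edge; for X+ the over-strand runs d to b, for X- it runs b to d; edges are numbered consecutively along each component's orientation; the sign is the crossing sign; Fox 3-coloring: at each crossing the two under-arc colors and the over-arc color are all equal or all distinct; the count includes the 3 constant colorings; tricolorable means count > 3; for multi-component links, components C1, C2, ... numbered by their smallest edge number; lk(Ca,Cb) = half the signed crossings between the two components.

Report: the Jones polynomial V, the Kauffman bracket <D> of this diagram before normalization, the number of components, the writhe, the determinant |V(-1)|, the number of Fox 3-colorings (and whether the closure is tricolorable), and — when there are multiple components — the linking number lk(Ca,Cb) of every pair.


Jones polynomial: V(x) = x^-1 - 1 + 2x - 3x^2 + 3x^3 - 2x^4 + 2x^5 - x^6
<D> = -A^-12 + 2A^-8 - 2A^-4 + 3 - 3A^4 + 2A^8 - A^12 + A^16; writhe +4
components 1, writhe +4 (10 crossings)
3-colorings: 9 of 3^10, det 15 — tricolorable
note: w = +4 (over 10 crossings) is diagram-only; (-A^3)^(-4) removes it from V


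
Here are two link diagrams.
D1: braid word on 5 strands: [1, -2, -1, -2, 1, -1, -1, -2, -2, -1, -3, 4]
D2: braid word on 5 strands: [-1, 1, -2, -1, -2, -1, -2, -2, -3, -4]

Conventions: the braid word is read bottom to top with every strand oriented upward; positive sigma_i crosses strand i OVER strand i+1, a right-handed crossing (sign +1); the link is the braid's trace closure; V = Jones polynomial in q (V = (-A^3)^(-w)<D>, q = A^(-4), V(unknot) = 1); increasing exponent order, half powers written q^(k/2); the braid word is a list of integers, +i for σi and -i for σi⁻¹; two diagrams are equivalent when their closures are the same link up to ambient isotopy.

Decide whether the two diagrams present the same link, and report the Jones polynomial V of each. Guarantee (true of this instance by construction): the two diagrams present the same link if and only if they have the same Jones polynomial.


equivalent: yes
V(D1) = -q^-7 + q^-6 - q^-5 + q^-4 + q^-2  (w -6, c 12, <D> = A^-10 + A^-2 - A^2 + A^6 - A^10)
V(D2) = -q^-7 + q^-6 - q^-5 + q^-4 + q^-2  (w -8, c 10, <D> = A^-16 + A^-8 - A^-4 + 1 - A^4)
why: one V(q) for all 2 diagrams — one class (guaranteed)


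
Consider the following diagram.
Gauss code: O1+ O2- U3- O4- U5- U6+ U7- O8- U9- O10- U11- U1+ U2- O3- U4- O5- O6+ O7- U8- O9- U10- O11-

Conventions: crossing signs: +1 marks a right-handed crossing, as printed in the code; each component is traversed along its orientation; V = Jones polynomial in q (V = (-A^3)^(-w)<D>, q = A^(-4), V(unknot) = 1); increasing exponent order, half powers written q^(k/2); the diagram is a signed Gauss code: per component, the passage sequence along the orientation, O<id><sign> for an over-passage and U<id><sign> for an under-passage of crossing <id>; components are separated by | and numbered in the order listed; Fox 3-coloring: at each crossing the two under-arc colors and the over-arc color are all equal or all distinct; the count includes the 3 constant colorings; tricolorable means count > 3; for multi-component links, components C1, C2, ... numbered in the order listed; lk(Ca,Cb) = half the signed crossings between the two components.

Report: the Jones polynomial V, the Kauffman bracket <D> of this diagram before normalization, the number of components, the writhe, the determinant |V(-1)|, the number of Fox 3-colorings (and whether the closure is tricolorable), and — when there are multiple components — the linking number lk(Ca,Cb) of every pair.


V = -q^-10 + q^-9 - q^-8 + q^-7 - q^-6 + q^-5 + q^-3
<D> = -A^-9 - A^-1 + A^3 - A^7 + A^11 - A^15 + A^19 (w = -7)
1 component over 11 crossings, w = -7
3 Fox colorings among 3^11, |V(-1)| = 7: not tricolorable
why: the span of V is 7, forcing >= 7 crossings in any diagram


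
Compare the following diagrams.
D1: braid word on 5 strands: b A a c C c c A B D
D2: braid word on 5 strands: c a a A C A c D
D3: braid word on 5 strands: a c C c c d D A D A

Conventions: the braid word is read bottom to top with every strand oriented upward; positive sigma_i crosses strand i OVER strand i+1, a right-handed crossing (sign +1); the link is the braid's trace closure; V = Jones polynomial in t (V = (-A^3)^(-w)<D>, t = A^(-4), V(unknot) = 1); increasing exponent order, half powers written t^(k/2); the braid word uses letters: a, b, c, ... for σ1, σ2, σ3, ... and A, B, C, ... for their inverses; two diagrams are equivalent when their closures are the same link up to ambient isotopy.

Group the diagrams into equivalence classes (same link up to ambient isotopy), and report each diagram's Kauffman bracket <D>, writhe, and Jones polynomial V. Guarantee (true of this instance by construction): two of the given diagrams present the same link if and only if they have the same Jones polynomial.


equivalence classes: {D1, D3} | {D2}
D1 (bracket A^-12 + A^-8 + A^-4 + 1; 10 crossings at w = 0): V = 1 + t + t^2 + t^3
D2 (bracket A^-4 + 2 + A^4; 8 crossings at w = 0): V = t^-1 + 2 + t
V(D3) = 1 + t + t^2 + t^3  (w 0, c 10, <D> = A^-12 + A^-8 + A^-4 + 1)
observation: comparing 3 Jones polynomials yields 2 groups


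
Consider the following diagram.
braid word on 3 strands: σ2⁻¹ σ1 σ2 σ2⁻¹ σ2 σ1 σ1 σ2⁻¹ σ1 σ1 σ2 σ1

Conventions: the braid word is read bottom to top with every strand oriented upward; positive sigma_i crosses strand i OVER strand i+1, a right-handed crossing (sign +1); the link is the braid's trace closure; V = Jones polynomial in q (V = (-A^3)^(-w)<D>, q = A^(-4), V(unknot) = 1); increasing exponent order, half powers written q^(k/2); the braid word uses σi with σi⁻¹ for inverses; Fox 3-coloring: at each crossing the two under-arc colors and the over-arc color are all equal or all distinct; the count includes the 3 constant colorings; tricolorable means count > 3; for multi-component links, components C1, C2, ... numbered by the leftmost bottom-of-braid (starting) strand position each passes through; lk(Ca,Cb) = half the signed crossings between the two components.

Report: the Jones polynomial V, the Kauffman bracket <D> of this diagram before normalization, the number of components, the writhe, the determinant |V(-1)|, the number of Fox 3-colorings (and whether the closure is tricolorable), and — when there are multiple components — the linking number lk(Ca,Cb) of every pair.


Jones polynomial: V(q) = q^2 + q^4 - q^5 + q^6 - q^7
<D> = -A^-10 + A^-6 - A^-2 + A^2 + A^10; writhe +6
components 1, writhe +6 (12 crossings)
3-colorings: 3 of 3^12, det 5 — not tricolorable
note: inverse pairs cancel, leaving σ2⁻¹ σ1 σ2 σ1 σ1 σ2⁻¹ σ1 σ1 σ2 σ1


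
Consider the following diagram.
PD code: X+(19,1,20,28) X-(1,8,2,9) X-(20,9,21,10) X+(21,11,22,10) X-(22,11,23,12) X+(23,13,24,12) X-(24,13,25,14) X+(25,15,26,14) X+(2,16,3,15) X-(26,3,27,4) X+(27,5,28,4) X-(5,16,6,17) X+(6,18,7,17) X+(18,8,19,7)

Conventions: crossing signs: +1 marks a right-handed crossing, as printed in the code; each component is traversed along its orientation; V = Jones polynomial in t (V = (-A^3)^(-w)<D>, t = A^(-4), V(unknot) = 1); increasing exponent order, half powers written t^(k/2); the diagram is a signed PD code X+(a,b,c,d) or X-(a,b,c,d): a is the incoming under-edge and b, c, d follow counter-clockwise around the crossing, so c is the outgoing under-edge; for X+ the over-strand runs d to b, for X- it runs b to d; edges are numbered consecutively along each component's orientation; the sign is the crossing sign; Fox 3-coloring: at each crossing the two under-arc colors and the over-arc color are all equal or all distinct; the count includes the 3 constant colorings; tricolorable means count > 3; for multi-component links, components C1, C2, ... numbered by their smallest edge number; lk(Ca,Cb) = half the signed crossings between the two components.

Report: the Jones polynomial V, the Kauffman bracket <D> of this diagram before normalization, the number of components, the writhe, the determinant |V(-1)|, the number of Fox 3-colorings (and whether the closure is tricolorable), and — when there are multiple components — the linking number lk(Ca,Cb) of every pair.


V = 1
<D> = A^6 (w = +2)
1 component over 14 crossings, w = +2
3 Fox colorings among 3^14, |V(-1)| = 1: not tricolorable
why: det 1 = |V(-1)|; not divisible by 3, so not tricolorable


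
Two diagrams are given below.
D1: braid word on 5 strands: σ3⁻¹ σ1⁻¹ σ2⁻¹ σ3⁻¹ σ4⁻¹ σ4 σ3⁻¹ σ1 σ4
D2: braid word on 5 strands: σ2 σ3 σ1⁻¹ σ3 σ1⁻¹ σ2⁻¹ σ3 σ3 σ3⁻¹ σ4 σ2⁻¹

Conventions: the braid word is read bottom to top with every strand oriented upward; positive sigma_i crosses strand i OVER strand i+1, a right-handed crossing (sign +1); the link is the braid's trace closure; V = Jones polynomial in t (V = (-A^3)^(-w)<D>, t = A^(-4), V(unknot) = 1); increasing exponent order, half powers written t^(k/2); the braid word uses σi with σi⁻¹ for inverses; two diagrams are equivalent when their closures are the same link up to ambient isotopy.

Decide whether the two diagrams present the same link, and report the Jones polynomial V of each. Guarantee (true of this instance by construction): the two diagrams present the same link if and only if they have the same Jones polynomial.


same link: no
V(D1) = t^(-9/2) - t^(-5/2) - t^(-3/2) - t^(-1/2)  [9 crossings, <D> = A^-7 + A^-3 + A - A^9, w = -3]
V(D2) = -t^(-3/2) - 2t^(1/2) + t^(3/2) - t^(5/2) + t^(7/2)  (w +1, c 11, <D> = -A^-11 + A^-7 - A^-3 + 2A + A^9)
note: V(t) takes 2 values over 2 diagrams, fixing the grouping


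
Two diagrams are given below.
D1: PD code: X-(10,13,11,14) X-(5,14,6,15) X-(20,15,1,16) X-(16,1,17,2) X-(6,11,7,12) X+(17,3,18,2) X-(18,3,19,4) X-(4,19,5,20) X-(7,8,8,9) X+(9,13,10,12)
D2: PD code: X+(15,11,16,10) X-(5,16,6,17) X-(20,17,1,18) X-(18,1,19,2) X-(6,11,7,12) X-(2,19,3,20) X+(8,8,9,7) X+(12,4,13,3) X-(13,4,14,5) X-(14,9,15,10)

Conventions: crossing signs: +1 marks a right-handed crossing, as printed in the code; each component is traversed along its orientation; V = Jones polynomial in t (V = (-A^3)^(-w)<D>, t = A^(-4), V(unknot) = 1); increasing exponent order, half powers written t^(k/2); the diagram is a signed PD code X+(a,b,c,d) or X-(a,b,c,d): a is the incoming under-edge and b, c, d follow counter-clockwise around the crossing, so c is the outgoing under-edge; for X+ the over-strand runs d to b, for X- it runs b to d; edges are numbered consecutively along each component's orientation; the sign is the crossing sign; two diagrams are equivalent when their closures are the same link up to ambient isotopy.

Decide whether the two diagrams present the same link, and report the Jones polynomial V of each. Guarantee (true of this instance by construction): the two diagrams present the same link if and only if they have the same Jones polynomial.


equivalent: yes
D1 (bracket A^-14 + A^-6 - A^-2; 10 crossings at w = -6): V = -t^-4 + t^-3 + t^-1
V(D2) = -t^-4 + t^-3 + t^-1  [10 crossings, <D> = A^-8 + 1 - A^4, w = -4]
observation: Reidemeister moves carry D1 (10 crossings) to D2 (10)


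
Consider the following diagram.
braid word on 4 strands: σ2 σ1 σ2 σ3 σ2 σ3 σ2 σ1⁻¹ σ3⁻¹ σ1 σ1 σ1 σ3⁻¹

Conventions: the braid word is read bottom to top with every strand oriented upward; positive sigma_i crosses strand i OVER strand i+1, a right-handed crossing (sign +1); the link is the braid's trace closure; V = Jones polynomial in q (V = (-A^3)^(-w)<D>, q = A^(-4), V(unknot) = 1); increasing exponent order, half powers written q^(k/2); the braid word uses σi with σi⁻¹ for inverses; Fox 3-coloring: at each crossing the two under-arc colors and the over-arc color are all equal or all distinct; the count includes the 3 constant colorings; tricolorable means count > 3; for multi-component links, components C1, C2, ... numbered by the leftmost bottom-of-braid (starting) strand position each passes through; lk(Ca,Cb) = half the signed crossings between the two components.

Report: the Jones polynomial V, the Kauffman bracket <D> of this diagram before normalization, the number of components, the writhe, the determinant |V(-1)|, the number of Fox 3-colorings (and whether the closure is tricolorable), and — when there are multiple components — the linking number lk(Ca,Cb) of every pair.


V = q^2 - q^3 + 2q^4 - 2q^5 + 3q^6 - 2q^7 + q^8 - q^9
<D> = A^-15 - A^-11 + 2A^-7 - 3A^-3 + 2A - 2A^5 + A^9 - A^13 (w = +7)
1 component over 13 crossings, w = +7
3 Fox colorings among 3^13, |V(-1)| = 13: not tricolorable
why: w = +7 shifts under R1 moves; the (-A^3)^(-7) factor cancels that in V


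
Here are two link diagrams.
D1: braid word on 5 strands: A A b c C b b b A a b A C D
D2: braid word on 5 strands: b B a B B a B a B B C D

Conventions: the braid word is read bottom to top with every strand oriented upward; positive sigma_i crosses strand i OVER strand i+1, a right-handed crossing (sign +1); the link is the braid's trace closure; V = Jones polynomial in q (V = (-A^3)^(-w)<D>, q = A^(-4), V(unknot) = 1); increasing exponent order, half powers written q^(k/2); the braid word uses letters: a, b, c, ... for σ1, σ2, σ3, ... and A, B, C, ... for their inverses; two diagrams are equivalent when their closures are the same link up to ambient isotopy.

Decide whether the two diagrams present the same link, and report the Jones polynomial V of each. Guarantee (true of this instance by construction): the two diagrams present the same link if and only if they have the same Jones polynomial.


equivalent: no
V(D1) = -q^-2 + q^-1 - 1 + 3q - 2q^2 + 3q^3 - 2q^4 + q^5 - q^6  (w 0, c 14, <D> = -A^-24 + A^-20 - 2A^-16 + 3A^-12 - 2A^-8 + 3A^-4 - 1 + A^4 - A^8)
V(D2) = -q^-6 + 3q^-5 - 5q^-4 + 6q^-3 - 6q^-2 + 6q^-1 - 4 + 3q - q^2  [12 crossings, <D> = -A^-20 + 3A^-16 - 4A^-12 + 6A^-8 - 6A^-4 + 6 - 5A^4 + 3A^8 - A^12, w = -4]
key observation: V(q) takes 2 values over 2 diagrams, fixing the grouping


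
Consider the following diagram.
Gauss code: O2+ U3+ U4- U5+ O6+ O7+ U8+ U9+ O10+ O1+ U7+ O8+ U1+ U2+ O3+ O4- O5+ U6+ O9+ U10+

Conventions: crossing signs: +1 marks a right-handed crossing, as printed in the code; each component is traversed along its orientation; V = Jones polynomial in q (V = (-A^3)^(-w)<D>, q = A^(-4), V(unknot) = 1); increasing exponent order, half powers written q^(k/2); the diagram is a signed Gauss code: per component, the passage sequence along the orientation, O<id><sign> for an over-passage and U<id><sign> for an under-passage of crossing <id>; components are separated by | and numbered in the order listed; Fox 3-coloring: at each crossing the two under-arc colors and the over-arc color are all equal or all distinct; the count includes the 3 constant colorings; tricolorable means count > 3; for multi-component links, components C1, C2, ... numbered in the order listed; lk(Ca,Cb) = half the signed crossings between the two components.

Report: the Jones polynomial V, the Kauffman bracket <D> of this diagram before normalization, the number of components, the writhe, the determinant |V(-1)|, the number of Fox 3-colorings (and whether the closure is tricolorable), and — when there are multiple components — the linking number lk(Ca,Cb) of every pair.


Jones polynomial: V(q) = q^3 + q^5 - q^8
<D> = -A^-8 + A^4 + A^12; writhe +8
components 1, writhe +8 (10 crossings)
3-colorings: 9 of 3^10, det 3 — tricolorable
note: |V(-1)| = 3: so tricolorable, since 3 divides 3
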